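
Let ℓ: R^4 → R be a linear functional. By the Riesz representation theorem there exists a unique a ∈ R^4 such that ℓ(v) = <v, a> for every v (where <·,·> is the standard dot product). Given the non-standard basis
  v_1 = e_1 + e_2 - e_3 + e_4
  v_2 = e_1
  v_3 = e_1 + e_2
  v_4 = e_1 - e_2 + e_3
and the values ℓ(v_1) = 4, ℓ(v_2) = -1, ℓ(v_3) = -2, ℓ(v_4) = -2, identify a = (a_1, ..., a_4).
a = (-1, -1, -2, 4)

Write a = (a_1, ..., a_4) in the standard basis. For each basis vector v_i, ℓ(v_i) = <v_i, a> is a linear equation in the a_j's. Collect the n equations into a matrix system V a = ℓ, where row i of V is v_i (expressed in the standard basis). Since V is invertible (lower-triangular with 1s on the diagonal, up to permutation), solve by back-substitution:
  V =
[[1, 1, -1, 1],
 [1, 0, 0, 0],
 [1, 1, 0, 0],
 [1, -1, 1, 0]]
  V a = (4, -1, -2, -2)
Solving gives a = (-1, -1, -2, 4).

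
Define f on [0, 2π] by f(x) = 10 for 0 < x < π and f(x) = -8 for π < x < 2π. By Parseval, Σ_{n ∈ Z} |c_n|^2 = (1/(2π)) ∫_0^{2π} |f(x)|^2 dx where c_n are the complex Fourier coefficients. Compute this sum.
Σ |c_n|^2 = 82

Parseval equates the L^2 energy of f (normalised by 1/(2π)) with the ℓ^2 sum of its Fourier coefficients: (1/(2π)) ∫_0^{2π} |f|^2 = Σ |c_n|^2.
Compute the left side: (1/(2π)) [∫_0^π 10^2 dx + ∫_π^{2π} (-8)^2 dx] = (1/(2π)) · (100π + 64π) = (100 + 64)/2 = 82.
So Σ_{n ∈ Z} |c_n|^2 = 82.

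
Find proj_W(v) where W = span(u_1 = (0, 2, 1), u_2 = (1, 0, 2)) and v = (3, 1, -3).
proj_W(v) = (-13/21, 2/21, -25/21)

Set up U = [u_1 | ... | u_2] ∈ R^(3×2). The projector onto W = col(U) is P = U (U^T U)^(-1) U^T.
Compute U^T U =
  [5, 2]
  [2, 5],
and U^T v = (-1, -3).
Solve U^T U · c = U^T v for the coefficients: c = (1/21, -13/21). The projection is proj_W(v) = U c.
Check: (v - proj_W(v)) · u_1 = 0  (should be 0).
Check: (v - proj_W(v)) · u_2 = 0  (should be 0).
Result: proj_W(v) = (-13/21, 2/21, -25/21).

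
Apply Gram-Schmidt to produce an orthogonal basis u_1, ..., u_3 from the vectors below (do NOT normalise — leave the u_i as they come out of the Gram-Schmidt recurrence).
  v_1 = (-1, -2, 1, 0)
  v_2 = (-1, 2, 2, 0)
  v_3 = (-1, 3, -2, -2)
Orthogonal basis:
  u_1 = (-1, -2, 1, 0)
  u_2 = (-7/6, 5/3, 13/6, 0)
  u_3 = (-102/53, 17/53, -68/53, -2)

Apply the Gram-Schmidt recurrence
  u_1 = v_1
  u_i = v_i − Σ_{j<i} ((v_i · u_j) / (u_j · u_j)) · u_j.

Step by step this gives:
  u_1 = (-1, -2, 1, 0)
  u_2 = (-7/6, 5/3, 13/6, 0)
  u_3 = (-102/53, 17/53, -68/53, -2)

Orthogonality check:
  u_2 · u_1 = 0 (should be 0)
  u_3 · u_1 = 0 (should be 0)
  u_3 · u_2 = 0 (should be 0)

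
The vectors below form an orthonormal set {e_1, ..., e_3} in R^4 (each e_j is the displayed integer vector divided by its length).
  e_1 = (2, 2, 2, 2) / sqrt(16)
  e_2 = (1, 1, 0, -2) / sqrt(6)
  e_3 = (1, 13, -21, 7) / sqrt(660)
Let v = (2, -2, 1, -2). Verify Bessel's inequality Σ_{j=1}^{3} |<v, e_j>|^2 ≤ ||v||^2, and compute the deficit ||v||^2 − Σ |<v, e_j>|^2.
Σ |<v, e_j>|^2 = 901/110; ||v||^2 = 13; deficit = 529/110

Write each e_j = u_j / sqrt(<u_j, u_j>) where u_j is the displayed integer vector. Then <v, e_j> = <v, u_j> / sqrt(<u_j, u_j>), so |<v, e_j>|^2 = <v, u_j>^2 / <u_j, u_j>.
Coefficients: <v, e_1> = -2/sqrt(16), <v, e_2> = 4/sqrt(6), <v, e_3> = -59/sqrt(660).
Square and sum: Σ |<v, e_j>|^2 = 901/110.
Compute ||v||^2 = v·v = 13.
Deficit = 13 − 901/110 = 529/110 ≥ 0, confirming Bessel's inequality. (The deficit equals ||v − Σ <v,e_j> e_j||^2, the squared distance from v to span{e_j}.)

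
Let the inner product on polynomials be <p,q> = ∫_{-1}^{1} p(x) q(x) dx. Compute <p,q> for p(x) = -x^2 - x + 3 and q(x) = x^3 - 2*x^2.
<p,q> = -18/5

Expand the product: p(x)·q(x) = -x^5 + x^4 + 5*x^3 - 6*x^2.
∫_{-1}^{1} of each monomial x^k gives [2/(k+1) if k even, 0 if k odd]. Integrating term-by-term (or equivalently evaluating the antiderivative F(x) = -x^6/6 + x^5/5 + 5*x^4/4 - 2*x^3 at the endpoints):
  F(1) − F(−1) = -43/60 − (173/60) = -18/5.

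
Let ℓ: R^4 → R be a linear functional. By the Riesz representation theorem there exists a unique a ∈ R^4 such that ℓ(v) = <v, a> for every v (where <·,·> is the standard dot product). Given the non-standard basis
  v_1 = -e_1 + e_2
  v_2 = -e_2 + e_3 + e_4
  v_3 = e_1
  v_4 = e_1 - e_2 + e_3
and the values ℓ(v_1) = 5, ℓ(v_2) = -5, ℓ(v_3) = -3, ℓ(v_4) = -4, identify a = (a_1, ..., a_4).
a = (-3, 2, 1, -4)

Write a = (a_1, ..., a_4) in the standard basis. For each basis vector v_i, ℓ(v_i) = <v_i, a> is a linear equation in the a_j's. Collect the n equations into a matrix system V a = ℓ, where row i of V is v_i (expressed in the standard basis). Since V is invertible (lower-triangular with 1s on the diagonal, up to permutation), solve by back-substitution:
  V =
[[-1, 1, 0, 0],
 [0, -1, 1, 1],
 [1, 0, 0, 0],
 [1, -1, 1, 0]]
  V a = (5, -5, -3, -4)
Solving gives a = (-3, 2, 1, -4).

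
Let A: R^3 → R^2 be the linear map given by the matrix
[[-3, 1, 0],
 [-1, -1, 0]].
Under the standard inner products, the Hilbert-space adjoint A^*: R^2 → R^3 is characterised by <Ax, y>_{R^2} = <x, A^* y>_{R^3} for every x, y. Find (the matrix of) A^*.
A^* = A^T =
[[-3, -1],
 [1, -1],
 [0, 0]]

For real matrices with standard dot products, the defining identity <Ax, y> = <x, A^* y> gives (Ax)^T y = x^T (A^*) y, i.e. x^T A^T y = x^T (A^*) y. Since this holds for all x, y, we must have A^* = A^T. Therefore
A^* =
[[-3, -1],
 [1, -1],
 [0, 0]].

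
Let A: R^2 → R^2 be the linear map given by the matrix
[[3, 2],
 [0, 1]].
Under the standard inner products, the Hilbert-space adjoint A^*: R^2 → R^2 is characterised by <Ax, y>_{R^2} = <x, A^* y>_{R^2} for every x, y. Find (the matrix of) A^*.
A^* = A^T =
[[3, 0],
 [2, 1]]

For real matrices with standard dot products, the defining identity <Ax, y> = <x, A^* y> gives (Ax)^T y = x^T (A^*) y, i.e. x^T A^T y = x^T (A^*) y. Since this holds for all x, y, we must have A^* = A^T. Therefore
A^* =
[[3, 0],
 [2, 1]].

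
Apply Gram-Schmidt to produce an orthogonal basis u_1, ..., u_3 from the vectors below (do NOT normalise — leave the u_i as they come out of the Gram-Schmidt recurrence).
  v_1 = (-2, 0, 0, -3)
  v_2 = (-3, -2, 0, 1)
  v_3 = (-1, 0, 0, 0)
Orthogonal basis:
  u_1 = (-2, 0, 0, -3)
  u_2 = (-33/13, -2, 0, 22/13)
  u_3 = (-36/173, 66/173, 0, 24/173)

Apply the Gram-Schmidt recurrence
  u_1 = v_1
  u_i = v_i − Σ_{j<i} ((v_i · u_j) / (u_j · u_j)) · u_j.

Step by step this gives:
  u_1 = (-2, 0, 0, -3)
  u_2 = (-33/13, -2, 0, 22/13)
  u_3 = (-36/173, 66/173, 0, 24/173)

Orthogonality check:
  u_2 · u_1 = 0 (should be 0)
  u_3 · u_1 = 0 (should be 0)
  u_3 · u_2 = 0 (should be 0)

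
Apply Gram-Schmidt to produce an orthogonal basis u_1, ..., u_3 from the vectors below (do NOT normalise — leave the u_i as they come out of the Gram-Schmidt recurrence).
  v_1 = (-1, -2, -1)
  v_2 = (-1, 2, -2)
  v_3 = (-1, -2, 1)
Orthogonal basis:
  u_1 = (-1, -2, -1)
  u_2 = (-7/6, 5/3, -13/6)
  u_3 = (-48/53, 8/53, 32/53)

Apply the Gram-Schmidt recurrence
  u_1 = v_1
  u_i = v_i − Σ_{j<i} ((v_i · u_j) / (u_j · u_j)) · u_j.

Step by step this gives:
  u_1 = (-1, -2, -1)
  u_2 = (-7/6, 5/3, -13/6)
  u_3 = (-48/53, 8/53, 32/53)

Orthogonality check:
  u_2 · u_1 = 0 (should be 0)
  u_3 · u_1 = 0 (should be 0)
  u_3 · u_2 = 0 (should be 0)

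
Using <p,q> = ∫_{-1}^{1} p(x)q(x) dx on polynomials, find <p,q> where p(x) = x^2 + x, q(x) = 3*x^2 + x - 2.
<p,q> = 8/15

Expand the product: p(x)·q(x) = 3*x^4 + 4*x^3 - x^2 - 2*x.
∫_{-1}^{1} of each monomial x^k gives [2/(k+1) if k even, 0 if k odd]. Integrating term-by-term (or equivalently evaluating the antiderivative F(x) = 3*x^5/5 + x^4 - x^3/3 - x^2 at the endpoints):
  F(1) − F(−1) = 4/15 − (-4/15) = 8/15.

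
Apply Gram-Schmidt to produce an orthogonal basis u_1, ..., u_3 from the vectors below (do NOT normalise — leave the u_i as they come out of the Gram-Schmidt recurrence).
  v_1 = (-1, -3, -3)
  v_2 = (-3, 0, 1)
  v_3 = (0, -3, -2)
Orthogonal basis:
  u_1 = (-1, -3, -3)
  u_2 = (-3, 0, 1)
  u_3 = (18/95, -12/19, 54/95)

Apply the Gram-Schmidt recurrence
  u_1 = v_1
  u_i = v_i − Σ_{j<i} ((v_i · u_j) / (u_j · u_j)) · u_j.

Step by step this gives:
  u_1 = (-1, -3, -3)
  u_2 = (-3, 0, 1)
  u_3 = (18/95, -12/19, 54/95)

Orthogonality check:
  u_2 · u_1 = 0 (should be 0)
  u_3 · u_1 = 0 (should be 0)
  u_3 · u_2 = 0 (should be 0)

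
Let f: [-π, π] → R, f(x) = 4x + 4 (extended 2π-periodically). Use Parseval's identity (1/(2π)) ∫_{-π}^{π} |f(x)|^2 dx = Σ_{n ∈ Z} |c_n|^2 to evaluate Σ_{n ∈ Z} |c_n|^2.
Σ |c_n|^2 = 16π^2/3 + 16

Expand and integrate term by term over [-π, π]:
  ∫ (4x)^2 dx = 16·(2π^3/3); ∫ 2·4·(4)·x dx = 0 (odd integrand); ∫ 4^2 dx = 16·2π.
So (1/(2π)) ∫_{-π}^{π} (4x + 4)^2 dx = 16π^2/3 + 16 = 16π^2/3 + 16.
Parseval ⇒ Σ |c_n|^2 = 16π^2/3 + 16.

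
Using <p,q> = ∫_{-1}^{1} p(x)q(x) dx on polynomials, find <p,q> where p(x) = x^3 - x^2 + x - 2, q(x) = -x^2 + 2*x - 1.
<p,q> = 128/15

Expand the product: p(x)·q(x) = -x^5 + 3*x^4 - 4*x^3 + 5*x^2 - 5*x + 2.
∫_{-1}^{1} of each monomial x^k gives [2/(k+1) if k even, 0 if k odd]. Integrating term-by-term (or equivalently evaluating the antiderivative F(x) = -x^6/6 + 3*x^5/5 - x^4 + 5*x^3/3 - 5*x^2/2 + 2*x at the endpoints):
  F(1) − F(−1) = 3/5 − (-119/15) = 128/15.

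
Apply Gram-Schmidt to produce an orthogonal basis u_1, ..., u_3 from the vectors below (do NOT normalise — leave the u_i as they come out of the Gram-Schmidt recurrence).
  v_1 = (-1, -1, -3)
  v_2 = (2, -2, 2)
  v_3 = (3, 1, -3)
Orthogonal basis:
  u_1 = (-1, -1, -3)
  u_2 = (16/11, -28/11, 4/11)
  u_3 = (10/3, 5/3, -5/3)

Apply the Gram-Schmidt recurrence
  u_1 = v_1
  u_i = v_i − Σ_{j<i} ((v_i · u_j) / (u_j · u_j)) · u_j.

Step by step this gives:
  u_1 = (-1, -1, -3)
  u_2 = (16/11, -28/11, 4/11)
  u_3 = (10/3, 5/3, -5/3)

Orthogonality check:
  u_2 · u_1 = 0 (should be 0)
  u_3 · u_1 = 0 (should be 0)
  u_3 · u_2 = 0 (should be 0)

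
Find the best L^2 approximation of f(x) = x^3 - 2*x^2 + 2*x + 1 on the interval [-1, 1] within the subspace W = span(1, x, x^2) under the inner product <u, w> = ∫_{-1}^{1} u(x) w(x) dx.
g(x) = -2*x^2 + 13*x/5 + 1

The best approximation g ∈ W is the orthogonal projection of f onto W. Writing g = a_0 + a_1 x + a_2 x^2, the coefficients solve the normal equations G · a = b where
  G_{ij} = <φ_i, φ_j> and b_i = <f, φ_i>, with φ_0 = 1, φ_1 = x, φ_2 = x^2.
G =
  [2, 0, 2/3]
  [0, 2/3, 0]
  [2/3, 0, 2/5],
b = (2/3, 26/15, -2/15).
Solving gives a_0 = 1, a_1 = 13/5, a_2 = -2, so
  g(x) = -2*x^2 + 13*x/5 + 1.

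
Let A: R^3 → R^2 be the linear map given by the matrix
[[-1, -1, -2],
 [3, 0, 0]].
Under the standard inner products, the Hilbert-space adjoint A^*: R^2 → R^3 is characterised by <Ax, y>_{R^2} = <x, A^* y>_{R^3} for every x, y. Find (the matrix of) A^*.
A^* = A^T =
[[-1, 3],
 [-1, 0],
 [-2, 0]]

For real matrices with standard dot products, the defining identity <Ax, y> = <x, A^* y> gives (Ax)^T y = x^T (A^*) y, i.e. x^T A^T y = x^T (A^*) y. Since this holds for all x, y, we must have A^* = A^T. Therefore
A^* =
[[-1, 3],
 [-1, 0],
 [-2, 0]].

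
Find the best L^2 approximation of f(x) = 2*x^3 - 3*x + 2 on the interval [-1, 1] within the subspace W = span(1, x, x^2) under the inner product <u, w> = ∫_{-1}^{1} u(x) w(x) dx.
g(x) = 2 - 9*x/5

The best approximation g ∈ W is the orthogonal projection of f onto W. Writing g = a_0 + a_1 x + a_2 x^2, the coefficients solve the normal equations G · a = b where
  G_{ij} = <φ_i, φ_j> and b_i = <f, φ_i>, with φ_0 = 1, φ_1 = x, φ_2 = x^2.
G =
  [2, 0, 2/3]
  [0, 2/3, 0]
  [2/3, 0, 2/5],
b = (4, -6/5, 4/3).
Solving gives a_0 = 2, a_1 = -9/5, a_2 = 0, so
  g(x) = 2 - 9*x/5.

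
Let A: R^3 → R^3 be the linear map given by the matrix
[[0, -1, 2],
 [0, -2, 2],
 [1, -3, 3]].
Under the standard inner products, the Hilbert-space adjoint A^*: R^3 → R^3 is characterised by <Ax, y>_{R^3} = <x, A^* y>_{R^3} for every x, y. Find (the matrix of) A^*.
A^* = A^T =
[[0, 0, 1],
 [-1, -2, -3],
 [2, 2, 3]]

For real matrices with standard dot products, the defining identity <Ax, y> = <x, A^* y> gives (Ax)^T y = x^T (A^*) y, i.e. x^T A^T y = x^T (A^*) y. Since this holds for all x, y, we must have A^* = A^T. Therefore
A^* =
[[0, 0, 1],
 [-1, -2, -3],
 [2, 2, 3]].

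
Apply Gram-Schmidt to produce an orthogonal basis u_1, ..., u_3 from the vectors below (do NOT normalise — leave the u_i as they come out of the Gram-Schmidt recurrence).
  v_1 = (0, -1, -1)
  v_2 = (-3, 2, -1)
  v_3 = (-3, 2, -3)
Orthogonal basis:
  u_1 = (0, -1, -1)
  u_2 = (-3, 3/2, -3/2)
  u_3 = (2/3, 2/3, -2/3)

Apply the Gram-Schmidt recurrence
  u_1 = v_1
  u_i = v_i − Σ_{j<i} ((v_i · u_j) / (u_j · u_j)) · u_j.

Step by step this gives:
  u_1 = (0, -1, -1)
  u_2 = (-3, 3/2, -3/2)
  u_3 = (2/3, 2/3, -2/3)

Orthogonality check:
  u_2 · u_1 = 0 (should be 0)
  u_3 · u_1 = 0 (should be 0)
  u_3 · u_2 = 0 (should be 0)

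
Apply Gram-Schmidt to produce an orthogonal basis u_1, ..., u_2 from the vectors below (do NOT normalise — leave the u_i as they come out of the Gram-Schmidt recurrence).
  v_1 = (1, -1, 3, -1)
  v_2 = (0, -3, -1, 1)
Orthogonal basis:
  u_1 = (1, -1, 3, -1)
  u_2 = (1/12, -37/12, -3/4, 11/12)

Apply the Gram-Schmidt recurrence
  u_1 = v_1
  u_i = v_i − Σ_{j<i} ((v_i · u_j) / (u_j · u_j)) · u_j.

Step by step this gives:
  u_1 = (1, -1, 3, -1)
  u_2 = (1/12, -37/12, -3/4, 11/12)

Orthogonality check:
  u_2 · u_1 = 0 (should be 0)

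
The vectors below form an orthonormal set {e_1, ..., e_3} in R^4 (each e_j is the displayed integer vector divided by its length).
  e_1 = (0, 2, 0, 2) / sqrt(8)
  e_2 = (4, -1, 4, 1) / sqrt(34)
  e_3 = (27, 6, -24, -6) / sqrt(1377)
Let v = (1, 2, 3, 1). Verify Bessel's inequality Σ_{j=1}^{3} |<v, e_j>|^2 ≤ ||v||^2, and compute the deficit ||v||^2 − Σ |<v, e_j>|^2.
Σ |<v, e_j>|^2 = 110/9; ||v||^2 = 15; deficit = 25/9

Write each e_j = u_j / sqrt(<u_j, u_j>) where u_j is the displayed integer vector. Then <v, e_j> = <v, u_j> / sqrt(<u_j, u_j>), so |<v, e_j>|^2 = <v, u_j>^2 / <u_j, u_j>.
Coefficients: <v, e_1> = 6/sqrt(8), <v, e_2> = 15/sqrt(34), <v, e_3> = -39/sqrt(1377).
Square and sum: Σ |<v, e_j>|^2 = 110/9.
Compute ||v||^2 = v·v = 15.
Deficit = 15 − 110/9 = 25/9 ≥ 0, confirming Bessel's inequality. (The deficit equals ||v − Σ <v,e_j> e_j||^2, the squared distance from v to span{e_j}.)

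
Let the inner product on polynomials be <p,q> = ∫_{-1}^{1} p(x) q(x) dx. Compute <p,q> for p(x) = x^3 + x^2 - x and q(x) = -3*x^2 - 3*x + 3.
<p,q> = 8/5

Expand the product: p(x)·q(x) = -3*x^5 - 6*x^4 + 3*x^3 + 6*x^2 - 3*x.
∫_{-1}^{1} of each monomial x^k gives [2/(k+1) if k even, 0 if k odd]. Integrating term-by-term (or equivalently evaluating the antiderivative F(x) = -x^6/2 - 6*x^5/5 + 3*x^4/4 + 2*x^3 - 3*x^2/2 at the endpoints):
  F(1) − F(−1) = -9/20 − (-41/20) = 8/5.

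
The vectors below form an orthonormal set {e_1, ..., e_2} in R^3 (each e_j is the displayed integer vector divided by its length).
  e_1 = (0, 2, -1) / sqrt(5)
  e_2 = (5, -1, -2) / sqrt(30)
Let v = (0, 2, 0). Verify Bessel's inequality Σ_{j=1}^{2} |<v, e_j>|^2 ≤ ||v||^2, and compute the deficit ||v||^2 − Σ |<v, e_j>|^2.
Σ |<v, e_j>|^2 = 10/3; ||v||^2 = 4; deficit = 2/3

Write each e_j = u_j / sqrt(<u_j, u_j>) where u_j is the displayed integer vector. Then <v, e_j> = <v, u_j> / sqrt(<u_j, u_j>), so |<v, e_j>|^2 = <v, u_j>^2 / <u_j, u_j>.
Coefficients: <v, e_1> = 4/sqrt(5), <v, e_2> = -2/sqrt(30).
Square and sum: Σ |<v, e_j>|^2 = 10/3.
Compute ||v||^2 = v·v = 4.
Deficit = 4 − 10/3 = 2/3 ≥ 0, confirming Bessel's inequality. (The deficit equals ||v − Σ <v,e_j> e_j||^2, the squared distance from v to span{e_j}.)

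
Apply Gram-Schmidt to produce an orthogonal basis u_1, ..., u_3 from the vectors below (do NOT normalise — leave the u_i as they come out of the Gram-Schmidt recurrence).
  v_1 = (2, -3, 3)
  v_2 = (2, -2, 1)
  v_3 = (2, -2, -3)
Orthogonal basis:
  u_1 = (2, -3, 3)
  u_2 = (9/11, -5/22, -17/22)
  u_3 = (-24/29, -32/29, -16/29)

Apply the Gram-Schmidt recurrence
  u_1 = v_1
  u_i = v_i − Σ_{j<i} ((v_i · u_j) / (u_j · u_j)) · u_j.

Step by step this gives:
  u_1 = (2, -3, 3)
  u_2 = (9/11, -5/22, -17/22)
  u_3 = (-24/29, -32/29, -16/29)

Orthogonality check:
  u_2 · u_1 = 0 (should be 0)
  u_3 · u_1 = 0 (should be 0)
  u_3 · u_2 = 0 (should be 0)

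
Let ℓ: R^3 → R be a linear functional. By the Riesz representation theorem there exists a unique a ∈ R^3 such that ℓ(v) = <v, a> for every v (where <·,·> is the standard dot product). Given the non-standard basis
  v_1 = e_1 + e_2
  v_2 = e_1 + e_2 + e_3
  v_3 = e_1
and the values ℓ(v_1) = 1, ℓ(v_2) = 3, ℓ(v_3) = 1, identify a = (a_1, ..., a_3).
a = (1, 0, 2)

Write a = (a_1, ..., a_3) in the standard basis. For each basis vector v_i, ℓ(v_i) = <v_i, a> is a linear equation in the a_j's. Collect the n equations into a matrix system V a = ℓ, where row i of V is v_i (expressed in the standard basis). Since V is invertible (lower-triangular with 1s on the diagonal, up to permutation), solve by back-substitution:
  V =
[[1, 1, 0],
 [1, 1, 1],
 [1, 0, 0]]
  V a = (1, 3, 1)
Solving gives a = (1, 0, 2).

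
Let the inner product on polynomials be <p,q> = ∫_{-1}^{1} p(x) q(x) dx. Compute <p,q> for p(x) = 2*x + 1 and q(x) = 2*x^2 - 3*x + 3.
<p,q> = 10/3

Expand the product: p(x)·q(x) = 4*x^3 - 4*x^2 + 3*x + 3.
∫_{-1}^{1} of each monomial x^k gives [2/(k+1) if k even, 0 if k odd]. Integrating term-by-term (or equivalently evaluating the antiderivative F(x) = x^4 - 4*x^3/3 + 3*x^2/2 + 3*x at the endpoints):
  F(1) − F(−1) = 25/6 − (5/6) = 10/3.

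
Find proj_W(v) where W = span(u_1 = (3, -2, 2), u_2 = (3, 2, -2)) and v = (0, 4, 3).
proj_W(v) = (0, 1/2, -1/2)

Set up U = [u_1 | ... | u_2] ∈ R^(3×2). The projector onto W = col(U) is P = U (U^T U)^(-1) U^T.
Compute U^T U =
  [17, 1]
  [1, 17],
and U^T v = (-2, 2).
Solve U^T U · c = U^T v for the coefficients: c = (-1/8, 1/8). The projection is proj_W(v) = U c.
Check: (v - proj_W(v)) · u_1 = 0  (should be 0).
Check: (v - proj_W(v)) · u_2 = 0  (should be 0).
Result: proj_W(v) = (0, 1/2, -1/2).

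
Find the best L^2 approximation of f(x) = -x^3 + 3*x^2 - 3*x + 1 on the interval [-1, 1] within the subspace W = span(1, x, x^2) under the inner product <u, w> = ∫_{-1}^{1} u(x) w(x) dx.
g(x) = 3*x^2 - 18*x/5 + 1

The best approximation g ∈ W is the orthogonal projection of f onto W. Writing g = a_0 + a_1 x + a_2 x^2, the coefficients solve the normal equations G · a = b where
  G_{ij} = <φ_i, φ_j> and b_i = <f, φ_i>, with φ_0 = 1, φ_1 = x, φ_2 = x^2.
G =
  [2, 0, 2/3]
  [0, 2/3, 0]
  [2/3, 0, 2/5],
b = (4, -12/5, 28/15).
Solving gives a_0 = 1, a_1 = -18/5, a_2 = 3, so
  g(x) = 3*x^2 - 18*x/5 + 1.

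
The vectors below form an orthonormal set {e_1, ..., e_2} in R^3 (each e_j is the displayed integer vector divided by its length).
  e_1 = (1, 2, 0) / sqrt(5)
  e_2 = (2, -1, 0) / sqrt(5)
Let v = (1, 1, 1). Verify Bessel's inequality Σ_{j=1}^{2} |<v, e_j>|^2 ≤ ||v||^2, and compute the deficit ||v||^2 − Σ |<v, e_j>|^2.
Σ |<v, e_j>|^2 = 2; ||v||^2 = 3; deficit = 1

Write each e_j = u_j / sqrt(<u_j, u_j>) where u_j is the displayed integer vector. Then <v, e_j> = <v, u_j> / sqrt(<u_j, u_j>), so |<v, e_j>|^2 = <v, u_j>^2 / <u_j, u_j>.
Coefficients: <v, e_1> = 3/sqrt(5), <v, e_2> = 1/sqrt(5).
Square and sum: Σ |<v, e_j>|^2 = 2.
Compute ||v||^2 = v·v = 3.
Deficit = 3 − 2 = 1 ≥ 0, confirming Bessel's inequality. (The deficit equals ||v − Σ <v,e_j> e_j||^2, the squared distance from v to span{e_j}.)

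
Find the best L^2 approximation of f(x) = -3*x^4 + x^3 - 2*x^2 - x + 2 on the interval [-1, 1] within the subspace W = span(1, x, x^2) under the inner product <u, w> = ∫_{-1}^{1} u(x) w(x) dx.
g(x) = -32*x^2/7 - 2*x/5 + 79/35

The best approximation g ∈ W is the orthogonal projection of f onto W. Writing g = a_0 + a_1 x + a_2 x^2, the coefficients solve the normal equations G · a = b where
  G_{ij} = <φ_i, φ_j> and b_i = <f, φ_i>, with φ_0 = 1, φ_1 = x, φ_2 = x^2.
G =
  [2, 0, 2/3]
  [0, 2/3, 0]
  [2/3, 0, 2/5],
b = (22/15, -4/15, -34/105).
Solving gives a_0 = 79/35, a_1 = -2/5, a_2 = -32/7, so
  g(x) = -32*x^2/7 - 2*x/5 + 79/35.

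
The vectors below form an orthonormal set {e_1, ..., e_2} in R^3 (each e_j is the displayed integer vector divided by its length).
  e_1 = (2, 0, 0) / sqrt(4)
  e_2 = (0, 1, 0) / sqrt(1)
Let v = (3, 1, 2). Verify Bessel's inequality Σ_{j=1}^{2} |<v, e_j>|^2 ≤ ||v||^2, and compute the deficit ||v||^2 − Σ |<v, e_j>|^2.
Σ |<v, e_j>|^2 = 10; ||v||^2 = 14; deficit = 4

Write each e_j = u_j / sqrt(<u_j, u_j>) where u_j is the displayed integer vector. Then <v, e_j> = <v, u_j> / sqrt(<u_j, u_j>), so |<v, e_j>|^2 = <v, u_j>^2 / <u_j, u_j>.
Coefficients: <v, e_1> = 6/sqrt(4), <v, e_2> = 1/sqrt(1).
Square and sum: Σ |<v, e_j>|^2 = 10.
Compute ||v||^2 = v·v = 14.
Deficit = 14 − 10 = 4 ≥ 0, confirming Bessel's inequality. (The deficit equals ||v − Σ <v,e_j> e_j||^2, the squared distance from v to span{e_j}.)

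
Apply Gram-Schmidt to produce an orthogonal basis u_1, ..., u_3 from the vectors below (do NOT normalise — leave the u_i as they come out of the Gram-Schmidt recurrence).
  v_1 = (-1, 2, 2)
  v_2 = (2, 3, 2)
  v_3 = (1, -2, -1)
Orthogonal basis:
  u_1 = (-1, 2, 2)
  u_2 = (26/9, 11/9, 2/9)
  u_3 = (14/89, -42/89, 49/89)

Apply the Gram-Schmidt recurrence
  u_1 = v_1
  u_i = v_i − Σ_{j<i} ((v_i · u_j) / (u_j · u_j)) · u_j.

Step by step this gives:
  u_1 = (-1, 2, 2)
  u_2 = (26/9, 11/9, 2/9)
  u_3 = (14/89, -42/89, 49/89)

Orthogonality check:
  u_2 · u_1 = 0 (should be 0)
  u_3 · u_1 = 0 (should be 0)
  u_3 · u_2 = 0 (should be 0)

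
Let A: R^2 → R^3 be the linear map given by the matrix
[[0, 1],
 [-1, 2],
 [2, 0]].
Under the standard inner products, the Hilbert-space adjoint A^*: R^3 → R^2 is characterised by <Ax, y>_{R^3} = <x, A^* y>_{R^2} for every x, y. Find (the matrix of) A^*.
A^* = A^T =
[[0, -1, 2],
 [1, 2, 0]]

For real matrices with standard dot products, the defining identity <Ax, y> = <x, A^* y> gives (Ax)^T y = x^T (A^*) y, i.e. x^T A^T y = x^T (A^*) y. Since this holds for all x, y, we must have A^* = A^T. Therefore
A^* =
[[0, -1, 2],
 [1, 2, 0]].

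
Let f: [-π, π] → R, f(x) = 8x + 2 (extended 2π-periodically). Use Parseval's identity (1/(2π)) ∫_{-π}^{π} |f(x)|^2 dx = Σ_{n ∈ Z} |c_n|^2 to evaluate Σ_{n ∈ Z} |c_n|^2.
Σ |c_n|^2 = 64π^2/3 + 4

Expand and integrate term by term over [-π, π]:
  ∫ (8x)^2 dx = 64·(2π^3/3); ∫ 2·8·(2)·x dx = 0 (odd integrand); ∫ 2^2 dx = 4·2π.
So (1/(2π)) ∫_{-π}^{π} (8x + 2)^2 dx = 64π^2/3 + 4 = 64π^2/3 + 4.
Parseval ⇒ Σ |c_n|^2 = 64π^2/3 + 4.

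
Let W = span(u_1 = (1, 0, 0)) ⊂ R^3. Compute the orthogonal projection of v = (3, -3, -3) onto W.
proj_W(v) = (3, 0, 0)

Set up U = [u_1 | ... | u_1] ∈ R^(3×1). The projector onto W = col(U) is P = U (U^T U)^(-1) U^T.
Compute U^T U =
  [1],
and U^T v = (3).
Solve U^T U · c = U^T v for the coefficients: c = (3). The projection is proj_W(v) = U c.
Check: (v - proj_W(v)) · u_1 = 0  (should be 0).
Result: proj_W(v) = (3, 0, 0).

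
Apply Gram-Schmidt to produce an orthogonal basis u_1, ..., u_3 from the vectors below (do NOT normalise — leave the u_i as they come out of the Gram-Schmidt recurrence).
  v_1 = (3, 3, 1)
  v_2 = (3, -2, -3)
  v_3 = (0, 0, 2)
Orthogonal basis:
  u_1 = (3, 3, 1)
  u_2 = (3, -2, -3)
  u_3 = (105/209, -180/209, 225/209)

Apply the Gram-Schmidt recurrence
  u_1 = v_1
  u_i = v_i − Σ_{j<i} ((v_i · u_j) / (u_j · u_j)) · u_j.

Step by step this gives:
  u_1 = (3, 3, 1)
  u_2 = (3, -2, -3)
  u_3 = (105/209, -180/209, 225/209)

Orthogonality check:
  u_2 · u_1 = 0 (should be 0)
  u_3 · u_1 = 0 (should be 0)
  u_3 · u_2 = 0 (should be 0)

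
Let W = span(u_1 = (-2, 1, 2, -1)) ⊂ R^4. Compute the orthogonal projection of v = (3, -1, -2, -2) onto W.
proj_W(v) = (9/5, -9/10, -9/5, 9/10)

Set up U = [u_1 | ... | u_1] ∈ R^(4×1). The projector onto W = col(U) is P = U (U^T U)^(-1) U^T.
Compute U^T U =
  [10],
and U^T v = (-9).
Solve U^T U · c = U^T v for the coefficients: c = (-9/10). The projection is proj_W(v) = U c.
Check: (v - proj_W(v)) · u_1 = 0  (should be 0).
Result: proj_W(v) = (9/5, -9/10, -9/5, 9/10).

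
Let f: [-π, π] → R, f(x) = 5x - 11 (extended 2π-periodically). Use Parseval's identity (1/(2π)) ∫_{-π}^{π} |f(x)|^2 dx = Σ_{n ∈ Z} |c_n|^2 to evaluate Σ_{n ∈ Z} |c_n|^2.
Σ |c_n|^2 = 25π^2/3 + 121

Expand and integrate term by term over [-π, π]:
  ∫ (5x)^2 dx = 25·(2π^3/3); ∫ 2·5·(-11)·x dx = 0 (odd integrand); ∫ (-11)^2 dx = 121·2π.
So (1/(2π)) ∫_{-π}^{π} (5x - 11)^2 dx = 25π^2/3 + 121 = 25π^2/3 + 121.
Parseval ⇒ Σ |c_n|^2 = 25π^2/3 + 121.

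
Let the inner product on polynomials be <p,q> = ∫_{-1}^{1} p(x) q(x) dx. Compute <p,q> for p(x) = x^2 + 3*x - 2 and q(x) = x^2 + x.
<p,q> = 16/15

Expand the product: p(x)·q(x) = x^4 + 4*x^3 + x^2 - 2*x.
∫_{-1}^{1} of each monomial x^k gives [2/(k+1) if k even, 0 if k odd]. Integrating term-by-term (or equivalently evaluating the antiderivative F(x) = x^5/5 + x^4 + x^3/3 - x^2 at the endpoints):
  F(1) − F(−1) = 8/15 − (-8/15) = 16/15.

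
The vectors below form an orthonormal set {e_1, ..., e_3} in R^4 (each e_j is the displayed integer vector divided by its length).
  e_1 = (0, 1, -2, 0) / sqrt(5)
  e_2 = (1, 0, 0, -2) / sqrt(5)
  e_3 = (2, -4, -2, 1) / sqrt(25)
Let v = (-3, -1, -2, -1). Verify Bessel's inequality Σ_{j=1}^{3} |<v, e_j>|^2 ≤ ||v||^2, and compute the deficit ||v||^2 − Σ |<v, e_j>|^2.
Σ |<v, e_j>|^2 = 51/25; ||v||^2 = 15; deficit = 324/25

Write each e_j = u_j / sqrt(<u_j, u_j>) where u_j is the displayed integer vector. Then <v, e_j> = <v, u_j> / sqrt(<u_j, u_j>), so |<v, e_j>|^2 = <v, u_j>^2 / <u_j, u_j>.
Coefficients: <v, e_1> = 3/sqrt(5), <v, e_2> = -1/sqrt(5), <v, e_3> = 1/sqrt(25).
Square and sum: Σ |<v, e_j>|^2 = 51/25.
Compute ||v||^2 = v·v = 15.
Deficit = 15 − 51/25 = 324/25 ≥ 0, confirming Bessel's inequality. (The deficit equals ||v − Σ <v,e_j> e_j||^2, the squared distance from v to span{e_j}.)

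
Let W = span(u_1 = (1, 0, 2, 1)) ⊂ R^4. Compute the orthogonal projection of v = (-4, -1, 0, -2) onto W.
proj_W(v) = (-1, 0, -2, -1)

Set up U = [u_1 | ... | u_1] ∈ R^(4×1). The projector onto W = col(U) is P = U (U^T U)^(-1) U^T.
Compute U^T U =
  [6],
and U^T v = (-6).
Solve U^T U · c = U^T v for the coefficients: c = (-1). The projection is proj_W(v) = U c.
Check: (v - proj_W(v)) · u_1 = 0  (should be 0).
Result: proj_W(v) = (-1, 0, -2, -1).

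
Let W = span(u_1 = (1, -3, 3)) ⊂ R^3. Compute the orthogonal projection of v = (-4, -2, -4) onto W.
proj_W(v) = (-10/19, 30/19, -30/19)

Set up U = [u_1 | ... | u_1] ∈ R^(3×1). The projector onto W = col(U) is P = U (U^T U)^(-1) U^T.
Compute U^T U =
  [19],
and U^T v = (-10).
Solve U^T U · c = U^T v for the coefficients: c = (-10/19). The projection is proj_W(v) = U c.
Check: (v - proj_W(v)) · u_1 = 0  (should be 0).
Result: proj_W(v) = (-10/19, 30/19, -30/19).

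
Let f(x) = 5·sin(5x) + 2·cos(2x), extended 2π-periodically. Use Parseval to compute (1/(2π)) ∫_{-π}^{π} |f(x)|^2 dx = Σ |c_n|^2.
Σ |c_n|^2 = 29/2

Expand |f|^2 and use orthogonality of {sin(nx), cos(mx)} on [-π, π]:
  ∫_{-π}^{π} sin(nx)^2 dx = π, ∫ cos(mx)^2 dx = π, and cross terms integrate to 0.
So ∫_{-π}^{π} f(x)^2 dx = 5^2 · π + 2^2 · π = (25 + 4)π.
Divide by 2π: (25 + 4)/2 = 29/2.
By Parseval, this equals Σ |c_n|^2.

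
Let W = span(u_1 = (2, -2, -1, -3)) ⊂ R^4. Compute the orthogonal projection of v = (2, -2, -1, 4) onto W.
proj_W(v) = (-1/3, 1/3, 1/6, 1/2)

Set up U = [u_1 | ... | u_1] ∈ R^(4×1). The projector onto W = col(U) is P = U (U^T U)^(-1) U^T.
Compute U^T U =
  [18],
and U^T v = (-3).
Solve U^T U · c = U^T v for the coefficients: c = (-1/6). The projection is proj_W(v) = U c.
Check: (v - proj_W(v)) · u_1 = 0  (should be 0).
Result: proj_W(v) = (-1/3, 1/3, 1/6, 1/2).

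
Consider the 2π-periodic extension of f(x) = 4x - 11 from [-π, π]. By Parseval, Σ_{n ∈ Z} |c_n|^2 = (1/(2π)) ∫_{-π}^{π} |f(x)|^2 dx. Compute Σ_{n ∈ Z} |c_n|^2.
Σ |c_n|^2 = 16π^2/3 + 121

Expand and integrate term by term over [-π, π]:
  ∫ (4x)^2 dx = 16·(2π^3/3); ∫ 2·4·(-11)·x dx = 0 (odd integrand); ∫ (-11)^2 dx = 121·2π.
So (1/(2π)) ∫_{-π}^{π} (4x - 11)^2 dx = 16π^2/3 + 121 = 16π^2/3 + 121.
Parseval ⇒ Σ |c_n|^2 = 16π^2/3 + 121.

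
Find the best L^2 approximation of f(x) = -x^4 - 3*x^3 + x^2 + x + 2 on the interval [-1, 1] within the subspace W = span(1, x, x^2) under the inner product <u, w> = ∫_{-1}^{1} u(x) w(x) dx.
g(x) = x^2/7 - 4*x/5 + 73/35

The best approximation g ∈ W is the orthogonal projection of f onto W. Writing g = a_0 + a_1 x + a_2 x^2, the coefficients solve the normal equations G · a = b where
  G_{ij} = <φ_i, φ_j> and b_i = <f, φ_i>, with φ_0 = 1, φ_1 = x, φ_2 = x^2.
G =
  [2, 0, 2/3]
  [0, 2/3, 0]
  [2/3, 0, 2/5],
b = (64/15, -8/15, 152/105).
Solving gives a_0 = 73/35, a_1 = -4/5, a_2 = 1/7, so
  g(x) = x^2/7 - 4*x/5 + 73/35.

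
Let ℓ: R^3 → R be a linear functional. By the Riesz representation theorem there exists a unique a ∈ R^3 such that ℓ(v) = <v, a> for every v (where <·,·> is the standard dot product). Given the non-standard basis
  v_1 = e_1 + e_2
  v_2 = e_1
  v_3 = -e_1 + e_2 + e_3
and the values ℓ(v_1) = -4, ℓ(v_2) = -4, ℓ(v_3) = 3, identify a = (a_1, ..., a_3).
a = (-4, 0, -1)

Write a = (a_1, ..., a_3) in the standard basis. For each basis vector v_i, ℓ(v_i) = <v_i, a> is a linear equation in the a_j's. Collect the n equations into a matrix system V a = ℓ, where row i of V is v_i (expressed in the standard basis). Since V is invertible (lower-triangular with 1s on the diagonal, up to permutation), solve by back-substitution:
  V =
[[1, 1, 0],
 [1, 0, 0],
 [-1, 1, 1]]
  V a = (-4, -4, 3)
Solving gives a = (-4, 0, -1).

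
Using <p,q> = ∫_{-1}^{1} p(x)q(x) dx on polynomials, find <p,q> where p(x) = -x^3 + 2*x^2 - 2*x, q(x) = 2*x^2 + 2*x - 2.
<p,q> = -68/15

Expand the product: p(x)·q(x) = -2*x^5 + 2*x^4 + 2*x^3 - 8*x^2 + 4*x.
∫_{-1}^{1} of each monomial x^k gives [2/(k+1) if k even, 0 if k odd]. Integrating term-by-term (or equivalently evaluating the antiderivative F(x) = -x^6/3 + 2*x^5/5 + x^4/2 - 8*x^3/3 + 2*x^2 at the endpoints):
  F(1) − F(−1) = -1/10 − (133/30) = -68/15.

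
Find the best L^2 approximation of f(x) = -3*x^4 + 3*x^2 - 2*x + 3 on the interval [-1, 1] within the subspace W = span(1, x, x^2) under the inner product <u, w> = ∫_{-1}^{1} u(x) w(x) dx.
g(x) = 3*x^2/7 - 2*x + 114/35

The best approximation g ∈ W is the orthogonal projection of f onto W. Writing g = a_0 + a_1 x + a_2 x^2, the coefficients solve the normal equations G · a = b where
  G_{ij} = <φ_i, φ_j> and b_i = <f, φ_i>, with φ_0 = 1, φ_1 = x, φ_2 = x^2.
G =
  [2, 0, 2/3]
  [0, 2/3, 0]
  [2/3, 0, 2/5],
b = (34/5, -4/3, 82/35).
Solving gives a_0 = 114/35, a_1 = -2, a_2 = 3/7, so
  g(x) = 3*x^2/7 - 2*x + 114/35.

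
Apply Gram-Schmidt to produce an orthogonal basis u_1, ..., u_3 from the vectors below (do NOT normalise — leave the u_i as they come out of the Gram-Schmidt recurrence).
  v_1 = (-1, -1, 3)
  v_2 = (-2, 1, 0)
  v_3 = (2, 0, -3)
Orthogonal basis:
  u_1 = (-1, -1, 3)
  u_2 = (-21/11, 12/11, -3/11)
  u_3 = (-1/6, -1/3, -1/6)

Apply the Gram-Schmidt recurrence
  u_1 = v_1
  u_i = v_i − Σ_{j<i} ((v_i · u_j) / (u_j · u_j)) · u_j.

Step by step this gives:
  u_1 = (-1, -1, 3)
  u_2 = (-21/11, 12/11, -3/11)
  u_3 = (-1/6, -1/3, -1/6)

Orthogonality check:
  u_2 · u_1 = 0 (should be 0)
  u_3 · u_1 = 0 (should be 0)
  u_3 · u_2 = 0 (should be 0)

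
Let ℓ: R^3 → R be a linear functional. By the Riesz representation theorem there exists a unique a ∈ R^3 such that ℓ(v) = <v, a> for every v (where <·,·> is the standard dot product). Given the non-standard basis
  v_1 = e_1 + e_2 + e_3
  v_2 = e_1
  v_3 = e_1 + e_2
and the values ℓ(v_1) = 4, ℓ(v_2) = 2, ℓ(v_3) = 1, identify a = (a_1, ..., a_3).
a = (2, -1, 3)

Write a = (a_1, ..., a_3) in the standard basis. For each basis vector v_i, ℓ(v_i) = <v_i, a> is a linear equation in the a_j's. Collect the n equations into a matrix system V a = ℓ, where row i of V is v_i (expressed in the standard basis). Since V is invertible (lower-triangular with 1s on the diagonal, up to permutation), solve by back-substitution:
  V =
[[1, 1, 1],
 [1, 0, 0],
 [1, 1, 0]]
  V a = (4, 2, 1)
Solving gives a = (2, -1, 3).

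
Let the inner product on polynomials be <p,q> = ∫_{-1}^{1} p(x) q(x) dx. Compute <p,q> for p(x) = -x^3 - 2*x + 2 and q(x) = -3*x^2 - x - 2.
<p,q> = -154/15

Expand the product: p(x)·q(x) = 3*x^5 + x^4 + 8*x^3 - 4*x^2 + 2*x - 4.
∫_{-1}^{1} of each monomial x^k gives [2/(k+1) if k even, 0 if k odd]. Integrating term-by-term (or equivalently evaluating the antiderivative F(x) = x^6/2 + x^5/5 + 2*x^4 - 4*x^3/3 + x^2 - 4*x at the endpoints):
  F(1) − F(−1) = -49/30 − (259/30) = -154/15.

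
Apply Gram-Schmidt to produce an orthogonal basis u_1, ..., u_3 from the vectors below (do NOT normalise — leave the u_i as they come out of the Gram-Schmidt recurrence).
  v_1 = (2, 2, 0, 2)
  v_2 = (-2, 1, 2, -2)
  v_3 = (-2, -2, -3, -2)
Orthogonal basis:
  u_1 = (2, 2, 0, 2)
  u_2 = (-1, 2, 2, -1)
  u_3 = (-3/5, 6/5, -9/5, -3/5)

Apply the Gram-Schmidt recurrence
  u_1 = v_1
  u_i = v_i − Σ_{j<i} ((v_i · u_j) / (u_j · u_j)) · u_j.

Step by step this gives:
  u_1 = (2, 2, 0, 2)
  u_2 = (-1, 2, 2, -1)
  u_3 = (-3/5, 6/5, -9/5, -3/5)

Orthogonality check:
  u_2 · u_1 = 0 (should be 0)
  u_3 · u_1 = 0 (should be 0)
  u_3 · u_2 = 0 (should be 0)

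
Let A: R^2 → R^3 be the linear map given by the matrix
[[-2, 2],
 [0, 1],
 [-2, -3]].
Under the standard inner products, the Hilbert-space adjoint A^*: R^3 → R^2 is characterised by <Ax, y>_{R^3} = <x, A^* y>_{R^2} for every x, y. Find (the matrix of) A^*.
A^* = A^T =
[[-2, 0, -2],
 [2, 1, -3]]

For real matrices with standard dot products, the defining identity <Ax, y> = <x, A^* y> gives (Ax)^T y = x^T (A^*) y, i.e. x^T A^T y = x^T (A^*) y. Since this holds for all x, y, we must have A^* = A^T. Therefore
A^* =
[[-2, 0, -2],
 [2, 1, -3]].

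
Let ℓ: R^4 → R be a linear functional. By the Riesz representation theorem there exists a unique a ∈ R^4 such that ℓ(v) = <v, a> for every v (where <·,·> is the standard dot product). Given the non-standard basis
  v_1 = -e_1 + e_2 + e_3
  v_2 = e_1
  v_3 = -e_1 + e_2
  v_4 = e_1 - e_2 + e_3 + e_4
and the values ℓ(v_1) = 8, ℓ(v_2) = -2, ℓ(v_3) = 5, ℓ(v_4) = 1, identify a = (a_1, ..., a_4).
a = (-2, 3, 3, 3)

Write a = (a_1, ..., a_4) in the standard basis. For each basis vector v_i, ℓ(v_i) = <v_i, a> is a linear equation in the a_j's. Collect the n equations into a matrix system V a = ℓ, where row i of V is v_i (expressed in the standard basis). Since V is invertible (lower-triangular with 1s on the diagonal, up to permutation), solve by back-substitution:
  V =
[[-1, 1, 1, 0],
 [1, 0, 0, 0],
 [-1, 1, 0, 0],
 [1, -1, 1, 1]]
  V a = (8, -2, 5, 1)
Solving gives a = (-2, 3, 3, 3).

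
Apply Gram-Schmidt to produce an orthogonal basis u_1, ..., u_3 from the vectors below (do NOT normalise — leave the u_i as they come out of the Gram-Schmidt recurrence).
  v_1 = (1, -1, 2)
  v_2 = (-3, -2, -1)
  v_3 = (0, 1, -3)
Orthogonal basis:
  u_1 = (1, -1, 2)
  u_2 = (-5/2, -5/2, 0)
  u_3 = (2/3, -2/3, -2/3)

Apply the Gram-Schmidt recurrence
  u_1 = v_1
  u_i = v_i − Σ_{j<i} ((v_i · u_j) / (u_j · u_j)) · u_j.

Step by step this gives:
  u_1 = (1, -1, 2)
  u_2 = (-5/2, -5/2, 0)
  u_3 = (2/3, -2/3, -2/3)

Orthogonality check:
  u_2 · u_1 = 0 (should be 0)
  u_3 · u_1 = 0 (should be 0)
  u_3 · u_2 = 0 (should be 0)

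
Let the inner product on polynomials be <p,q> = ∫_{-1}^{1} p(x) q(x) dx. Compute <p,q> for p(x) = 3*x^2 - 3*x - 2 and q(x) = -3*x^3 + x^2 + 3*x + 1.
<p,q> = -68/15

Expand the product: p(x)·q(x) = -9*x^5 + 12*x^4 + 12*x^3 - 8*x^2 - 9*x - 2.
∫_{-1}^{1} of each monomial x^k gives [2/(k+1) if k even, 0 if k odd]. Integrating term-by-term (or equivalently evaluating the antiderivative F(x) = -3*x^6/2 + 12*x^5/5 + 3*x^4 - 8*x^3/3 - 9*x^2/2 - 2*x at the endpoints):
  F(1) − F(−1) = -79/15 − (-11/15) = -68/15.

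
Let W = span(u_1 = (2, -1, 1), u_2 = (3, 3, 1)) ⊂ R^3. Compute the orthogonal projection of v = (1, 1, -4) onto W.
proj_W(v) = (-29/49, 137/98, -41/98)

Set up U = [u_1 | ... | u_2] ∈ R^(3×2). The projector onto W = col(U) is P = U (U^T U)^(-1) U^T.
Compute U^T U =
  [6, 4]
  [4, 19],
and U^T v = (-3, 2).
Solve U^T U · c = U^T v for the coefficients: c = (-65/98, 12/49). The projection is proj_W(v) = U c.
Check: (v - proj_W(v)) · u_1 = 0  (should be 0).
Check: (v - proj_W(v)) · u_2 = 0  (should be 0).
Result: proj_W(v) = (-29/49, 137/98, -41/98).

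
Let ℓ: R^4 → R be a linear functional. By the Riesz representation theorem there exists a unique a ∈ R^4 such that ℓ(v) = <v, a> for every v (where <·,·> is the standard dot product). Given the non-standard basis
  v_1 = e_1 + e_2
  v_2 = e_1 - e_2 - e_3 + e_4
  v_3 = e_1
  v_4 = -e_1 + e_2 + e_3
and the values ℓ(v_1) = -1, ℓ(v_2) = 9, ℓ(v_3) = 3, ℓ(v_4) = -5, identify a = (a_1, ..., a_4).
a = (3, -4, 2, 4)

Write a = (a_1, ..., a_4) in the standard basis. For each basis vector v_i, ℓ(v_i) = <v_i, a> is a linear equation in the a_j's. Collect the n equations into a matrix system V a = ℓ, where row i of V is v_i (expressed in the standard basis). Since V is invertible (lower-triangular with 1s on the diagonal, up to permutation), solve by back-substitution:
  V =
[[1, 1, 0, 0],
 [1, -1, -1, 1],
 [1, 0, 0, 0],
 [-1, 1, 1, 0]]
  V a = (-1, 9, 3, -5)
Solving gives a = (3, -4, 2, 4).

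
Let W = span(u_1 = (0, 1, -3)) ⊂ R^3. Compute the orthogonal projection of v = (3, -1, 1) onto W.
proj_W(v) = (0, -2/5, 6/5)

Set up U = [u_1 | ... | u_1] ∈ R^(3×1). The projector onto W = col(U) is P = U (U^T U)^(-1) U^T.
Compute U^T U =
  [10],
and U^T v = (-4).
Solve U^T U · c = U^T v for the coefficients: c = (-2/5). The projection is proj_W(v) = U c.
Check: (v - proj_W(v)) · u_1 = 0  (should be 0).
Result: proj_W(v) = (0, -2/5, 6/5).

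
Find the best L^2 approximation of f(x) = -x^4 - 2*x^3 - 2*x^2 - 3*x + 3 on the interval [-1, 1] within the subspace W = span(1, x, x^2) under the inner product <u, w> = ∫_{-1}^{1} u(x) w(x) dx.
g(x) = -20*x^2/7 - 21*x/5 + 108/35

The best approximation g ∈ W is the orthogonal projection of f onto W. Writing g = a_0 + a_1 x + a_2 x^2, the coefficients solve the normal equations G · a = b where
  G_{ij} = <φ_i, φ_j> and b_i = <f, φ_i>, with φ_0 = 1, φ_1 = x, φ_2 = x^2.
G =
  [2, 0, 2/3]
  [0, 2/3, 0]
  [2/3, 0, 2/5],
b = (64/15, -14/5, 32/35).
Solving gives a_0 = 108/35, a_1 = -21/5, a_2 = -20/7, so
  g(x) = -20*x^2/7 - 21*x/5 + 108/35.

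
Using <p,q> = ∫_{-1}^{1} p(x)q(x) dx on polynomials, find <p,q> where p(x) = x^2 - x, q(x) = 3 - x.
<p,q> = 8/3

Expand the product: p(x)·q(x) = -x^3 + 4*x^2 - 3*x.
∫_{-1}^{1} of each monomial x^k gives [2/(k+1) if k even, 0 if k odd]. Integrating term-by-term (or equivalently evaluating the antiderivative F(x) = -x^4/4 + 4*x^3/3 - 3*x^2/2 at the endpoints):
  F(1) − F(−1) = -5/12 − (-37/12) = 8/3.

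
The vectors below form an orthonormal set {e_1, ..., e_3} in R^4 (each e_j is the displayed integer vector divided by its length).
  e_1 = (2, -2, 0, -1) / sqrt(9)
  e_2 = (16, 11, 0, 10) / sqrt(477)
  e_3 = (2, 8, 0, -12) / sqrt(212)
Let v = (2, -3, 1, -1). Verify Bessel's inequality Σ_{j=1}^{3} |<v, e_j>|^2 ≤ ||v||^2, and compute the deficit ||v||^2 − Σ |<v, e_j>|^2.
Σ |<v, e_j>|^2 = 14; ||v||^2 = 15; deficit = 1

Write each e_j = u_j / sqrt(<u_j, u_j>) where u_j is the displayed integer vector. Then <v, e_j> = <v, u_j> / sqrt(<u_j, u_j>), so |<v, e_j>|^2 = <v, u_j>^2 / <u_j, u_j>.
Coefficients: <v, e_1> = 11/sqrt(9), <v, e_2> = -11/sqrt(477), <v, e_3> = -8/sqrt(212).
Square and sum: Σ |<v, e_j>|^2 = 14.
Compute ||v||^2 = v·v = 15.
Deficit = 15 − 14 = 1 ≥ 0, confirming Bessel's inequality. (The deficit equals ||v − Σ <v,e_j> e_j||^2, the squared distance from v to span{e_j}.)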